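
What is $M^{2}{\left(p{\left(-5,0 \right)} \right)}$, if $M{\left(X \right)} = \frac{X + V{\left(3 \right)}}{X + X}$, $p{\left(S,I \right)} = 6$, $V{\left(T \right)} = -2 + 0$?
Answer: $\frac{1}{9} \approx 0.11111$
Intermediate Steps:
$V{\left(T \right)} = -2$
$M{\left(X \right)} = \frac{-2 + X}{2 X}$ ($M{\left(X \right)} = \frac{X - 2}{X + X} = \frac{-2 + X}{2 X}$)
$M^{2}{\left(p{\left(-5,0 \right)} \right)} = \left(\frac{-2 + 6}{2 \cdot 6}\right)^{2} = \left(\frac{1}{2} \cdot \frac{1}{6} \cdot 4\right)^{2} = \left(\frac{1}{3}\right)^{2} = \frac{1}{9}$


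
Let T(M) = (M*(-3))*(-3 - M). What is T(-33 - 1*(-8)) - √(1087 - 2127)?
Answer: 1650 - 4*I*√65 ≈ 1650.0 - 32.249*I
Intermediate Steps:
T(M) = -3*M*(-3 - M) (T(M) = (-3*M)*(-3 - M) = -3*M*(-3 - M))
T(-33 - 1*(-8)) - √(1087 - 2127) = 3*(-33 - 1*(-8))*(3 + (-33 - 1*(-8))) - √(1087 - 2127) = 3*(-33 + 8)*(3 + (-33 + 8)) - √(-1040) = 3*(-25)*(3 - 25) - 4*I*√65 = 3*(-25)*(-22) - 4*I*√65 = 1650 - 4*I*√65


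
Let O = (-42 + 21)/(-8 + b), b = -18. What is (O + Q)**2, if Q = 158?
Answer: 17048641/676 ≈ 25220.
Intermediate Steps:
O = 21/26 (O = (-42 + 21)/(-8 - 18) = -21/(-26) = -21*(-1/26) = 21/26 ≈ 0.80769)
(O + Q)**2 = (21/26 + 158)**2 = (4129/26)**2 = 17048641/676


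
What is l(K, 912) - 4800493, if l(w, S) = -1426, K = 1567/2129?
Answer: -4801919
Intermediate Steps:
K = 1567/2129 (K = 1567*(1/2129) = 1567/2129 ≈ 0.73603)
l(K, 912) - 4800493 = -1426 - 4800493 = -4801919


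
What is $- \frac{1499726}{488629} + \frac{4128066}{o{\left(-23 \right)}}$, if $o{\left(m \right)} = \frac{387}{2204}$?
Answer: $\frac{493963540664766}{21011047} \approx 2.351 \cdot 10^{7}$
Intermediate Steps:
$o{\left(m \right)} = \frac{387}{2204}$ ($o{\left(m \right)} = 387 \cdot \frac{1}{2204} = \frac{387}{2204}$)
$- \frac{1499726}{488629} + \frac{4128066}{o{\left(-23 \right)}} = - \frac{1499726}{488629} + \frac{4128066}{\frac{387}{2204}} = \left(-1499726\right) \frac{1}{488629} + 4128066 \cdot \frac{2204}{387} = - \frac{1499726}{488629} + \frac{1010917496}{43} = \frac{493963540664766}{21011047}$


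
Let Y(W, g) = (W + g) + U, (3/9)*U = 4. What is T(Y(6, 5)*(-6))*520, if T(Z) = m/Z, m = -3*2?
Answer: 520/23 ≈ 22.609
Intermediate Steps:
U = 12 (U = 3*4 = 12)
Y(W, g) = 12 + W + g (Y(W, g) = (W + g) + 12 = 12 + W + g)
m = -6
T(Z) = -6/Z
T(Y(6, 5)*(-6))*520 = -6*(-1/(6*(12 + 6 + 5)))*520 = -6/(23*(-6))*520 = -6/(-138)*520 = -6*(-1/138)*520 = (1/23)*520 = 520/23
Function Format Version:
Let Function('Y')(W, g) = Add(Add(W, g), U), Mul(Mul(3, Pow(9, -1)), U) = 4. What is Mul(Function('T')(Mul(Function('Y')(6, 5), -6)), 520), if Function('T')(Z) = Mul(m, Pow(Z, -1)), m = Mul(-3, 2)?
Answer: Rational(520, 23) ≈ 22.609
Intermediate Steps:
U = 12 (U = Mul(3, 4) = 12)
Function('Y')(W, g) = Add(12, W, g) (Function('Y')(W, g) = Add(Add(W, g), 12) = Add(12, W, g))
m = -6
Function('T')(Z) = Mul(-6, Pow(Z, -1))
Mul(Function('T')(Mul(Function('Y')(6, 5), -6)), 520) = Mul(Mul(-6, Pow(Mul(Add(12, 6, 5), -6), -1)), 520) = Mul(Mul(-6, Pow(Mul(23, -6), -1)), 520) = Mul(Mul(-6, Pow(-138, -1)), 520) = Mul(Mul(-6, Rational(-1, 138)), 520) = Mul(Rational(1, 23), 520) = Rational(520, 23)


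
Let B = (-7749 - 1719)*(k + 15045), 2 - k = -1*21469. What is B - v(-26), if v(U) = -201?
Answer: -345733287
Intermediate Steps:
k = 21471 (k = 2 - (-1)*21469 = 2 - 1*(-21469) = 2 + 21469 = 21471)
B = -345733488 (B = (-7749 - 1719)*(21471 + 15045) = -9468*36516 = -345733488)
B - v(-26) = -345733488 - 1*(-201) = -345733488 + 201 = -345733287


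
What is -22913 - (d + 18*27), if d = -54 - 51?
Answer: -23294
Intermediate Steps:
d = -105
-22913 - (d + 18*27) = -22913 - (-105 + 18*27) = -22913 - (-105 + 486) = -22913 - 1*381 = -22913 - 381 = -23294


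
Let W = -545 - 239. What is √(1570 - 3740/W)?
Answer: 57*√95/14 ≈ 39.683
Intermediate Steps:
W = -784
√(1570 - 3740/W) = √(1570 - 3740/(-784)) = √(1570 - 3740*(-1/784)) = √(1570 + 935/196) = √(308655/196) = 57*√95/14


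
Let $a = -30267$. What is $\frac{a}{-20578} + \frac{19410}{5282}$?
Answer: $\frac{279644637}{54346498} \approx 5.1456$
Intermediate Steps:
$\frac{a}{-20578} + \frac{19410}{5282} = - \frac{30267}{-20578} + \frac{19410}{5282} = \left(-30267\right) \left(- \frac{1}{20578}\right) + 19410 \cdot \frac{1}{5282} = \frac{30267}{20578} + \frac{9705}{2641} = \frac{279644637}{54346498}$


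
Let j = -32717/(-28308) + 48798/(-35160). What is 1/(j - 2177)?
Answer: -10367805/22573118194 ≈ -0.00045930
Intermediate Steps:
j = -2406709/10367805 (j = -32717*(-1/28308) + 48798*(-1/35160) = 32717/28308 - 8133/5860 = -2406709/10367805 ≈ -0.23213)
1/(j - 2177) = 1/(-2406709/10367805 - 2177) = 1/(-22573118194/10367805) = -10367805/22573118194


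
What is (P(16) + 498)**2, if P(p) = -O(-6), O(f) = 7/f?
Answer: 8970025/36 ≈ 2.4917e+5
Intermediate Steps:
P(p) = 7/6 (P(p) = -7/(-6) = -7*(-1)/6 = -1*(-7/6) = 7/6)
(P(16) + 498)**2 = (7/6 + 498)**2 = (2995/6)**2 = 8970025/36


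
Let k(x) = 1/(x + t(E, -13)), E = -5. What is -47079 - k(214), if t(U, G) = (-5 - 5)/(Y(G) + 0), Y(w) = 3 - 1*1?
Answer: -9839512/209 ≈ -47079.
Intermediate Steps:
Y(w) = 2 (Y(w) = 3 - 1 = 2)
t(U, G) = -5 (t(U, G) = (-5 - 5)/(2 + 0) = -10/2 = -10*½ = -5)
k(x) = 1/(-5 + x) (k(x) = 1/(x - 5) = 1/(-5 + x))
-47079 - k(214) = -47079 - 1/(-5 + 214) = -47079 - 1/209 = -9839512/209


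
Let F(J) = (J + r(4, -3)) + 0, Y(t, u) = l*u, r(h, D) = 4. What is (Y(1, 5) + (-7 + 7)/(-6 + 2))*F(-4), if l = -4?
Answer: 0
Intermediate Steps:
Y(t, u) = -4*u
F(J) = 4 + J (F(J) = (J + 4) + 0 = (4 + J) + 0 = 4 + J)
(Y(1, 5) + (-7 + 7)/(-6 + 2))*F(-4) = (-4*5 + (-7 + 7)/(-6 + 2))*(4 - 4) = (-20 + 0/(-4))*0 = (-20 + 0*(-¼))*0 = (-20 + 0)*0 = -20*0 = 0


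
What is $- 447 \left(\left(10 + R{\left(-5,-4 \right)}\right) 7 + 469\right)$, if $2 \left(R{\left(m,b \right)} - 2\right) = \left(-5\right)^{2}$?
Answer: $- \frac{572607}{2} \approx -2.863 \cdot 10^{5}$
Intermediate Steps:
$R{\left(m,b \right)} = \frac{29}{2}$ ($R{\left(m,b \right)} = 2 + \frac{\left(-5\right)^{2}}{2} = 2 + \frac{1}{2} \cdot 25 = 2 + \frac{25}{2} = \frac{29}{2}$)
$- 447 \left(\left(10 + R{\left(-5,-4 \right)}\right) 7 + 469\right) = - 447 \left(\left(10 + \frac{29}{2}\right) 7 + 469\right) = - 447 \left(\frac{49}{2} \cdot 7 + 469\right) = - 447 \left(\frac{343}{2} + 469\right) = \left(-447\right) \frac{1281}{2} = - \frac{572607}{2}$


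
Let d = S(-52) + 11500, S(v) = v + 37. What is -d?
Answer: -11485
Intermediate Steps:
S(v) = 37 + v
d = 11485 (d = (37 - 52) + 11500 = -15 + 11500 = 11485)
-d = -1*11485 = -11485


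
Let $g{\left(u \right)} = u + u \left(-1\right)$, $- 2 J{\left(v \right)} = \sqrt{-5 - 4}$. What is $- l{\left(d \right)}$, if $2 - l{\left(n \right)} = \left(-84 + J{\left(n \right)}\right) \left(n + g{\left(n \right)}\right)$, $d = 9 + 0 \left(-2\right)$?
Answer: $-758 - \frac{27 i}{2} \approx -758.0 - 13.5 i$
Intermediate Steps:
$J{\left(v \right)} = - \frac{3 i}{2}$ ($J{\left(v \right)} = - \frac{\sqrt{-5 - 4}}{2} = - \frac{\sqrt{-9}}{2} = - \frac{3 i}{2}$)
$d = 9$ ($d = 9 + 0 = 9$)
$g{\left(u \right)} = 0$ ($g{\left(u \right)} = u - u = 0$)
$l{\left(n \right)} = 2 - n \left(-84 - \frac{3 i}{2}\right)$ ($l{\left(n \right)} = 2 - \left(-84 - \frac{3 i}{2}\right) \left(n + 0\right) = 2 - \left(-84 - \frac{3 i}{2}\right) n = 2 - n \left(-84 - \frac{3 i}{2}\right)$)
$- l{\left(d \right)} = - (2 + \frac{3}{2} \cdot 9 \left(56 + i\right)) = - (2 + \left(756 + \frac{27 i}{2}\right)) = - (758 + \frac{27 i}{2}) = -758 - \frac{27 i}{2}$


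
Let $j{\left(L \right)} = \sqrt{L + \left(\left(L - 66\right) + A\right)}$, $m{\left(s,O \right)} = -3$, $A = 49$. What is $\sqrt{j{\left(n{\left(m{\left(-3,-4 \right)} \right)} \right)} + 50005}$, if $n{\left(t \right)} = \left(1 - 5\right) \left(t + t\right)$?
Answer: $\sqrt{50005 + \sqrt{31}} \approx 223.63$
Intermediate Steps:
$n{\left(t \right)} = - 8 t$ ($n{\left(t \right)} = \left(1 - 5\right) 2 t = - 4 \cdot 2 t = - 8 t$)
$j{\left(L \right)} = \sqrt{-17 + 2 L}$ ($j{\left(L \right)} = \sqrt{L + \left(\left(L - 66\right) + 49\right)} = \sqrt{L + \left(\left(-66 + L\right) + 49\right)} = \sqrt{L + \left(-17 + L\right)} = \sqrt{-17 + 2 L}$)
$\sqrt{j{\left(n{\left(m{\left(-3,-4 \right)} \right)} \right)} + 50005} = \sqrt{\sqrt{-17 + 2 \left(\left(-8\right) \left(-3\right)\right)} + 50005} = \sqrt{\sqrt{-17 + 2 \cdot 24} + 50005} = \sqrt{\sqrt{-17 + 48} + 50005} = \sqrt{\sqrt{31} + 50005} = \sqrt{50005 + \sqrt{31}}$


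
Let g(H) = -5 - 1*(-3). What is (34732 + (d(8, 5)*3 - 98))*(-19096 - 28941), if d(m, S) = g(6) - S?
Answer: -1662704681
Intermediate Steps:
g(H) = -2 (g(H) = -5 + 3 = -2)
d(m, S) = -2 - S
(34732 + (d(8, 5)*3 - 98))*(-19096 - 28941) = (34732 + ((-2 - 1*5)*3 - 98))*(-19096 - 28941) = (34732 + ((-2 - 5)*3 - 98))*(-48037) = (34732 + (-7*3 - 98))*(-48037) = (34732 + (-21 - 98))*(-48037) = (34732 - 119)*(-48037) = 34613*(-48037) = -1662704681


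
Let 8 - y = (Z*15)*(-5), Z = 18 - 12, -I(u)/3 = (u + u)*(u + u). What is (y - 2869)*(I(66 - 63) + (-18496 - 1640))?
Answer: 48808284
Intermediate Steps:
I(u) = -12*u² (I(u) = -3*(u + u)*(u + u) = -3*2*u*2*u = -12*u²)
Z = 6
y = 458 (y = 8 - 6*15*(-5) = 8 - 90*(-5) = 8 - 1*(-450) = 8 + 450 = 458)
(y - 2869)*(I(66 - 63) + (-18496 - 1640)) = (458 - 2869)*(-12*(66 - 63)² + (-18496 - 1640)) = -2411*(-12*3² - 20136) = -2411*(-12*9 - 20136) = -2411*(-108 - 20136) = -2411*(-20244) = 48808284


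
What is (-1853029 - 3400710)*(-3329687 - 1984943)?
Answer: 27921678901570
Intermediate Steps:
(-1853029 - 3400710)*(-3329687 - 1984943) = -5253739*(-5314630) = 27921678901570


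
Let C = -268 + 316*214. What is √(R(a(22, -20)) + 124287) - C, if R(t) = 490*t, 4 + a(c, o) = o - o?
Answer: -67356 + √122327 ≈ -67006.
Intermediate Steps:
a(c, o) = -4 (a(c, o) = -4 + (o - o) = -4 + 0 = -4)
C = 67356 (C = -268 + 67624 = 67356)
√(R(a(22, -20)) + 124287) - C = √(490*(-4) + 124287) - 1*67356 = √(-1960 + 124287) - 67356 = √122327 - 67356 = -67356 + √122327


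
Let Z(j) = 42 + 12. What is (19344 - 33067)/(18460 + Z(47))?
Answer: -13723/18514 ≈ -0.74122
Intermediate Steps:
Z(j) = 54
(19344 - 33067)/(18460 + Z(47)) = (19344 - 33067)/(18460 + 54) = -13723/18514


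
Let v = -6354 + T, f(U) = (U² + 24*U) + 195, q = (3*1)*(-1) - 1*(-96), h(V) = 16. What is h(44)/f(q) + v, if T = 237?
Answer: -16937969/2769 ≈ -6117.0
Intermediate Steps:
q = 93 (q = 3*(-1) + 96 = -3 + 96 = 93)
f(U) = 195 + U² + 24*U
v = -6117 (v = -6354 + 237 = -6117)
h(44)/f(q) + v = 16/(195 + 93² + 24*93) - 6117 = 16/(195 + 8649 + 2232) - 6117 = 16/11076 - 6117 = 16*(1/11076) - 6117 = 4/2769 - 6117 = -16937969/2769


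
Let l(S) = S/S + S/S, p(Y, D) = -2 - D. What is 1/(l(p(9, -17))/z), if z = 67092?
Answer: 33546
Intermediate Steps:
l(S) = 2 (l(S) = 1 + 1 = 2)
1/(l(p(9, -17))/z) = 1/(2/67092) = 1/(2*(1/67092)) = 1/(1/33546) = 33546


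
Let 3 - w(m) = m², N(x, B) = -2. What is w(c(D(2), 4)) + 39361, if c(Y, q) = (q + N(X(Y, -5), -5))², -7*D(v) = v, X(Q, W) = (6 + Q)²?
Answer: 39348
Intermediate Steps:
D(v) = -v/7
c(Y, q) = (-2 + q)² (c(Y, q) = (q - 2)² = (-2 + q)²)
w(m) = 3 - m²
w(c(D(2), 4)) + 39361 = (3 - ((-2 + 4)²)²) + 39361 = (3 - (2²)²) + 39361 = (3 - 1*4²) + 39361 = (3 - 1*16) + 39361 = (3 - 16) + 39361 = -13 + 39361 = 39348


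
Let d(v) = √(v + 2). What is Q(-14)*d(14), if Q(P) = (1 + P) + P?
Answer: -108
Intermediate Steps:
d(v) = √(2 + v)
Q(P) = 1 + 2*P
Q(-14)*d(14) = (1 + 2*(-14))*√(2 + 14) = (1 - 28)*√16 = -27*4 = -108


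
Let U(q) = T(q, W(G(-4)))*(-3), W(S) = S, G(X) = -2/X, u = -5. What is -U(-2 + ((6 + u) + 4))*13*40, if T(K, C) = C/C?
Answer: 1560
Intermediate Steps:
T(K, C) = 1
U(q) = -3 (U(q) = 1*(-3) = -3)
-U(-2 + ((6 + u) + 4))*13*40 = -(-3*13)*40 = -(-39)*40 = -1*(-1560) = 1560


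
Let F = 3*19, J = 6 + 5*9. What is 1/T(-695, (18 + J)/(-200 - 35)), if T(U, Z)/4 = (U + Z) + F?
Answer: -235/599996 ≈ -0.00039167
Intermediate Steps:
J = 51 (J = 6 + 45 = 51)
F = 57
T(U, Z) = 228 + 4*U + 4*Z (T(U, Z) = 4*((U + Z) + 57) = 4*(57 + U + Z) = 228 + 4*U + 4*Z)
1/T(-695, (18 + J)/(-200 - 35)) = 1/(228 + 4*(-695) + 4*((18 + 51)/(-200 - 35))) = 1/(228 - 2780 + 4*(69/(-235))) = 1/(228 - 2780 + 4*(69*(-1/235))) = 1/(228 - 2780 + 4*(-69/235)) = 1/(228 - 2780 - 276/235) = 1/(-599996/235) = -235/599996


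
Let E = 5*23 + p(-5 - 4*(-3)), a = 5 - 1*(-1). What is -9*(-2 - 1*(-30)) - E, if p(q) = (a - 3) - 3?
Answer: -367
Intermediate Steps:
a = 6 (a = 5 + 1 = 6)
p(q) = 0 (p(q) = (6 - 3) - 3 = 3 - 3 = 0)
E = 115 (E = 5*23 + 0 = 115 + 0 = 115)
-9*(-2 - 1*(-30)) - E = -9*(-2 - 1*(-30)) - 1*115 = -9*(-2 + 30) - 115 = -9*28 - 115 = -252 - 115 = -367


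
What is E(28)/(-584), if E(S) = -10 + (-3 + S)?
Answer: -15/584 ≈ -0.025685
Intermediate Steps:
E(S) = -13 + S
E(28)/(-584) = (-13 + 28)/(-584) = 15*(-1/584) = -15/584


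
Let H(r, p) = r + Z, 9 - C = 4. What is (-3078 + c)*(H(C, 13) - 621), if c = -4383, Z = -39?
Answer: 4886955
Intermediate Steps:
C = 5 (C = 9 - 1*4 = 9 - 4 = 5)
H(r, p) = -39 + r (H(r, p) = r - 39 = -39 + r)
(-3078 + c)*(H(C, 13) - 621) = (-3078 - 4383)*((-39 + 5) - 621) = -7461*(-34 - 621) = -7461*(-655) = 4886955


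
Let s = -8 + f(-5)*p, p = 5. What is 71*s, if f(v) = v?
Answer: -2343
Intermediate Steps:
s = -33 (s = -8 - 5*5 = -8 - 25 = -33)
71*s = 71*(-33) = -2343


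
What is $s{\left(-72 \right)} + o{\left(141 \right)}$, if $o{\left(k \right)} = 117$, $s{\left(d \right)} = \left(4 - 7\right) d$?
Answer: $333$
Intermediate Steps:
$s{\left(d \right)} = - 3 d$
$s{\left(-72 \right)} + o{\left(141 \right)} = \left(-3\right) \left(-72\right) + 117 = 216 + 117 = 333$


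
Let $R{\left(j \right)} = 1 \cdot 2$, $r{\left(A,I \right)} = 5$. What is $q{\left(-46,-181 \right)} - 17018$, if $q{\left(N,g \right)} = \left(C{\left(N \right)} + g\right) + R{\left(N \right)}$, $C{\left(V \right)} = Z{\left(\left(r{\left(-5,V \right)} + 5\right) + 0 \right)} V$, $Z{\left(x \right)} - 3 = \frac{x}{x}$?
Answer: $-17381$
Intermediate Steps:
$Z{\left(x \right)} = 4$ ($Z{\left(x \right)} = 3 + \frac{x}{x} = 3 + 1 = 4$)
$R{\left(j \right)} = 2$
$C{\left(V \right)} = 4 V$
$q{\left(N,g \right)} = 2 + g + 4 N$ ($q{\left(N,g \right)} = \left(4 N + g\right) + 2 = \left(g + 4 N\right) + 2 = 2 + g + 4 N$)
$q{\left(-46,-181 \right)} - 17018 = \left(2 - 181 + 4 \left(-46\right)\right) - 17018 = \left(2 - 181 - 184\right) - 17018 = -363 - 17018 = -17381$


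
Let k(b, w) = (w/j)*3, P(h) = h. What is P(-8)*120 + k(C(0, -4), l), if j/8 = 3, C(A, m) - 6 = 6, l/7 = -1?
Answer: -7687/8 ≈ -960.88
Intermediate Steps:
l = -7 (l = 7*(-1) = -7)
C(A, m) = 12 (C(A, m) = 6 + 6 = 12)
j = 24 (j = 8*3 = 24)
k(b, w) = w/8 (k(b, w) = (w/24)*3 = w/8)
P(-8)*120 + k(C(0, -4), l) = -8*120 + (⅛)*(-7) = -960 - 7/8 = -7687/8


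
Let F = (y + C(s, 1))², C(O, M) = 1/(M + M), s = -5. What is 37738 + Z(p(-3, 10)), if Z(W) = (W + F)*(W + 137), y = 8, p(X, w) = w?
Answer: 199315/4 ≈ 49829.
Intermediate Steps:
C(O, M) = 1/(2*M)
F = 289/4 (F = (8 + (½)/1)² = (8 + (½)*1)² = (8 + ½)² = (17/2)² = 289/4 ≈ 72.250)
Z(W) = (137 + W)*(289/4 + W) (Z(W) = (W + 289/4)*(W + 137) = (289/4 + W)*(137 + W) = (137 + W)*(289/4 + W))
37738 + Z(p(-3, 10)) = 37738 + (39593/4 + 10² + (837/4)*10) = 37738 + (39593/4 + 100 + 4185/2) = 37738 + 48363/4 = 199315/4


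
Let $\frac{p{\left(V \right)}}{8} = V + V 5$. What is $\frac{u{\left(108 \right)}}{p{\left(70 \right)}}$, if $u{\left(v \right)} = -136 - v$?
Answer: $- \frac{61}{840} \approx -0.072619$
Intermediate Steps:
$p{\left(V \right)} = 48 V$ ($p{\left(V \right)} = 8 \left(V + V 5\right) = 8 \left(V + 5 V\right) = 8 \cdot 6 V = 48 V$)
$\frac{u{\left(108 \right)}}{p{\left(70 \right)}} = \frac{-136 - 108}{48 \cdot 70} = \frac{-136 - 108}{3360} = \left(-244\right) \frac{1}{3360} = - \frac{61}{840}$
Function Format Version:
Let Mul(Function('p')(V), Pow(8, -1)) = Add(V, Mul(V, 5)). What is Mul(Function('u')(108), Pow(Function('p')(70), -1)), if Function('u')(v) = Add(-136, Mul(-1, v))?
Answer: Rational(-61, 840) ≈ -0.072619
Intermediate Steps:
Function('p')(V) = Mul(48, V) (Function('p')(V) = Mul(8, Add(V, Mul(V, 5))) = Mul(8, Add(V, Mul(5, V))) = Mul(8, Mul(6, V)) = Mul(48, V))
Mul(Function('u')(108), Pow(Function('p')(70), -1)) = Mul(Add(-136, Mul(-1, 108)), Pow(Mul(48, 70), -1)) = Mul(Add(-136, -108), Pow(3360, -1)) = Mul(-244, Rational(1, 3360)) = Rational(-61, 840)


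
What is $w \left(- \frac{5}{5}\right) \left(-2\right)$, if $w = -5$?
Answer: $-10$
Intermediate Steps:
$w \left(- \frac{5}{5}\right) \left(-2\right) = - 5 \left(- \frac{5}{5}\right) \left(-2\right) = - 5 \left(\left(-5\right) \frac{1}{5}\right) \left(-2\right) = \left(-5\right) \left(-1\right) \left(-2\right) = 5 \left(-2\right) = -10$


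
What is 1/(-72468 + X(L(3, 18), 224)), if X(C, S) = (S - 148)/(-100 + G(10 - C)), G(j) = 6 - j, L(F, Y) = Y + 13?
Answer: -73/5290240 ≈ -1.3799e-5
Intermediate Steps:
L(F, Y) = 13 + Y
X(C, S) = (-148 + S)/(-104 + C) (X(C, S) = (S - 148)/(-100 + (6 - (10 - C))) = (-148 + S)/(-100 + (6 + (-10 + C))) = (-148 + S)/(-100 + (-4 + C)) = (-148 + S)/(-104 + C))
1/(-72468 + X(L(3, 18), 224)) = 1/(-72468 + (-148 + 224)/(-104 + (13 + 18))) = 1/(-72468 + 76/(-104 + 31)) = 1/(-72468 + 76/(-73)) = 1/(-72468 - 1/73*76) = 1/(-72468 - 76/73) = 1/(-5290240/73) = -73/5290240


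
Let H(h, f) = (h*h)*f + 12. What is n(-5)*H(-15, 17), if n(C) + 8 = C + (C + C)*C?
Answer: 141969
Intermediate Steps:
n(C) = -8 + C + 2*C**2 (n(C) = -8 + (C + (C + C)*C) = -8 + (C + (2*C)*C) = -8 + (C + 2*C**2) = -8 + C + 2*C**2)
H(h, f) = 12 + f*h**2 (H(h, f) = h**2*f + 12 = f*h**2 + 12 = 12 + f*h**2)
n(-5)*H(-15, 17) = (-8 - 5 + 2*(-5)**2)*(12 + 17*(-15)**2) = (-8 - 5 + 2*25)*(12 + 17*225) = (-8 - 5 + 50)*(12 + 3825) = 37*3837 = 141969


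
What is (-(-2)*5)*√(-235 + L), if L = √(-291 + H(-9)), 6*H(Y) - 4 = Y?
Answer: 5*√(-8460 + 6*I*√10506)/3 ≈ 5.5682 + 153.4*I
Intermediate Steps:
H(Y) = ⅔ + Y/6
L = I*√10506/6 (L = √(-291 + (⅔ + (⅙)*(-9))) = √(-291 + (⅔ - 3/2)) = √(-291 - ⅚) = √(-1751/6) = I*√10506/6 ≈ 17.083*I)
(-(-2)*5)*√(-235 + L) = (-(-2)*5)*√(-235 + I*√10506/6) = (-2*(-5))*√(-235 + I*√10506/6) = 10*√(-235 + I*√10506/6)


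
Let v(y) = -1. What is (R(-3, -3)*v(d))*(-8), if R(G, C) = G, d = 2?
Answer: -24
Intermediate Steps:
(R(-3, -3)*v(d))*(-8) = -3*(-1)*(-8) = 3*(-8) = -24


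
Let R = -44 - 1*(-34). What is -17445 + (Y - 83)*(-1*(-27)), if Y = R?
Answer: -19956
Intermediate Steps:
R = -10 (R = -44 + 34 = -10)
Y = -10
-17445 + (Y - 83)*(-1*(-27)) = -17445 + (-10 - 83)*(-1*(-27)) = -17445 - 93*27 = -17445 - 2511 = -19956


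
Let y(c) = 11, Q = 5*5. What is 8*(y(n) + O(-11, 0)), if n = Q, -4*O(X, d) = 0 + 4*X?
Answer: 176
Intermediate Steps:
Q = 25
O(X, d) = -X (O(X, d) = -(0 + 4*X)/4 = -X)
n = 25
8*(y(n) + O(-11, 0)) = 8*(11 - 1*(-11)) = 8*(11 + 11) = 8*22 = 176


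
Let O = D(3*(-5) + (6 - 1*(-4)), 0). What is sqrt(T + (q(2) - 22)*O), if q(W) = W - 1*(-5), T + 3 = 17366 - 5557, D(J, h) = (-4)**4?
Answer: sqrt(7966) ≈ 89.252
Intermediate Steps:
D(J, h) = 256
T = 11806 (T = -3 + (17366 - 5557) = -3 + 11809 = 11806)
O = 256
q(W) = 5 + W (q(W) = W + 5 = 5 + W)
sqrt(T + (q(2) - 22)*O) = sqrt(11806 + ((5 + 2) - 22)*256) = sqrt(11806 + (7 - 22)*256) = sqrt(11806 - 15*256) = sqrt(11806 - 3840) = sqrt(7966)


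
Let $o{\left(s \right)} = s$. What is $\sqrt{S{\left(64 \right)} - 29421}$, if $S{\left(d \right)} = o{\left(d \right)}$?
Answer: $i \sqrt{29357} \approx 171.34 i$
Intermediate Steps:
$S{\left(d \right)} = d$
$\sqrt{S{\left(64 \right)} - 29421} = \sqrt{64 - 29421} = \sqrt{-29357} = i \sqrt{29357}$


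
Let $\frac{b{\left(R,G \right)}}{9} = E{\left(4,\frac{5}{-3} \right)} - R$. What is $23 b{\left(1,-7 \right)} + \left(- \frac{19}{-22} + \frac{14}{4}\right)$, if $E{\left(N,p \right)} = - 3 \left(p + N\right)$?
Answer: $- \frac{18168}{11} \approx -1651.6$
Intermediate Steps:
$E{\left(N,p \right)} = - 3 N - 3 p$ ($E{\left(N,p \right)} = - 3 \left(N + p\right) = - 3 N - 3 p$)
$b{\left(R,G \right)} = -63 - 9 R$ ($b{\left(R,G \right)} = 9 \left(\left(\left(-3\right) 4 - 3 \frac{5}{-3}\right) - R\right) = 9 \left(\left(-12 - 3 \cdot 5 \left(- \frac{1}{3}\right)\right) - R\right) = 9 \left(\left(-12 - -5\right) - R\right) = 9 \left(\left(-12 + 5\right) - R\right) = 9 \left(-7 - R\right) = -63 - 9 R$)
$23 b{\left(1,-7 \right)} + \left(- \frac{19}{-22} + \frac{14}{4}\right) = 23 \left(-63 - 9\right) + \left(- \frac{19}{-22} + \frac{14}{4}\right) = 23 \left(-63 - 9\right) + \left(\left(-19\right) \left(- \frac{1}{22}\right) + 14 \cdot \frac{1}{4}\right) = 23 \left(-72\right) + \left(\frac{19}{22} + \frac{7}{2}\right) = -1656 + \frac{48}{11} = - \frac{18168}{11}$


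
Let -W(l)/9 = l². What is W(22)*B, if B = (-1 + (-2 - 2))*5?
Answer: 108900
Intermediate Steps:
W(l) = -9*l²
B = -25 (B = (-1 - 4)*5 = -5*5 = -25)
W(22)*B = -9*22²*(-25) = -9*484*(-25) = -4356*(-25) = 108900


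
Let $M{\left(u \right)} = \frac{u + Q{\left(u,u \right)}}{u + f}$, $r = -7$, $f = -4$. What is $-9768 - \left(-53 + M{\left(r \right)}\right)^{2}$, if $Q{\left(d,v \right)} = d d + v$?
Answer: $- \frac{1563852}{121} \approx -12924.0$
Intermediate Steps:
$Q{\left(d,v \right)} = v + d^{2}$ ($Q{\left(d,v \right)} = d^{2} + v = v + d^{2}$)
$M{\left(u \right)} = \frac{u^{2} + 2 u}{-4 + u}$ ($M{\left(u \right)} = \frac{u + \left(u + u^{2}\right)}{u - 4} = \frac{u^{2} + 2 u}{-4 + u}$)
$-9768 - \left(-53 + M{\left(r \right)}\right)^{2} = -9768 - \left(-53 - \frac{7 \left(2 - 7\right)}{-4 - 7}\right)^{2} = -9768 - \left(-53 - 7 \frac{1}{-11} \left(-5\right)\right)^{2} = -9768 - \left(-53 - \left(- \frac{7}{11}\right) \left(-5\right)\right)^{2} = -9768 - \left(-53 - \frac{35}{11}\right)^{2} = -9768 - \left(- \frac{618}{11}\right)^{2} = -9768 - \frac{381924}{121} = - \frac{1563852}{121}$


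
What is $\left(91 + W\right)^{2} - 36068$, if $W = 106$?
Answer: $2741$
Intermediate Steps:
$\left(91 + W\right)^{2} - 36068 = \left(91 + 106\right)^{2} - 36068 = 197^{2} - 36068 = 38809 - 36068 = 2741$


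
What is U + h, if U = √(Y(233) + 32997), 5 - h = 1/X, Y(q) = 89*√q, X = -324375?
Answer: 1621876/324375 + √(32997 + 89*√233) ≈ 190.35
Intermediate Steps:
h = 1621876/324375 (h = 5 - 1/(-324375) = 5 - 1*(-1/324375) = 5 + 1/324375 = 1621876/324375 ≈ 5.0000)
U = √(32997 + 89*√233) (U = √(89*√233 + 32997) = √(32997 + 89*√233) ≈ 185.35)
U + h = √(32997 + 89*√233) + 1621876/324375 = 1621876/324375 + √(32997 + 89*√233)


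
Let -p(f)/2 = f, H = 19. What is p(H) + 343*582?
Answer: 199588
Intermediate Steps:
p(f) = -2*f
p(H) + 343*582 = -2*19 + 343*582 = -38 + 199626 = 199588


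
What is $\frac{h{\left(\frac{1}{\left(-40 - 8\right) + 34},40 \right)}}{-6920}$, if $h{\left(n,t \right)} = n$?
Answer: $\frac{1}{96880} \approx 1.0322 \cdot 10^{-5}$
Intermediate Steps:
$\frac{h{\left(\frac{1}{\left(-40 - 8\right) + 34},40 \right)}}{-6920} = \frac{1}{\left(\left(-40 - 8\right) + 34\right) \left(-6920\right)} = \frac{1}{-48 + 34} \left(- \frac{1}{6920}\right) = \frac{1}{-14} \left(- \frac{1}{6920}\right) = \left(- \frac{1}{14}\right) \left(- \frac{1}{6920}\right) = \frac{1}{96880}$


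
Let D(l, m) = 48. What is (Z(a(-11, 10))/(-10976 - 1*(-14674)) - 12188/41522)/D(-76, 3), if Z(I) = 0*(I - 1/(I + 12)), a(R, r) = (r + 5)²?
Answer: -3047/498264 ≈ -0.0061152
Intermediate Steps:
a(R, r) = (5 + r)²
Z(I) = 0 (Z(I) = 0*(I - 1/(12 + I)) = 0)
(Z(a(-11, 10))/(-10976 - 1*(-14674)) - 12188/41522)/D(-76, 3) = (0/(-10976 - 1*(-14674)) - 12188/41522)/48 = (0/(-10976 + 14674) - 12188*1/41522)*(1/48) = (0/3698 - 6094/20761)*(1/48) = (0*(1/3698) - 6094/20761)*(1/48) = (0 - 6094/20761)*(1/48) = -6094/20761*1/48 = -3047/498264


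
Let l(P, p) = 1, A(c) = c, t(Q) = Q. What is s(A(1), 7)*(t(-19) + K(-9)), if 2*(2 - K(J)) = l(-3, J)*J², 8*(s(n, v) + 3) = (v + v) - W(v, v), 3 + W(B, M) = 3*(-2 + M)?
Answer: 1265/8 ≈ 158.13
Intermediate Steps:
W(B, M) = -9 + 3*M (W(B, M) = -3 + 3*(-2 + M) = -3 + (-6 + 3*M) = -9 + 3*M)
s(n, v) = -15/8 - v/8 (s(n, v) = -3 + ((v + v) - (-9 + 3*v))/8 = -3 + (2*v + (9 - 3*v))/8 = -3 + (9 - v)/8 = -3 + (9/8 - v/8) = -15/8 - v/8)
K(J) = 2 - J²/2
s(A(1), 7)*(t(-19) + K(-9)) = (-15/8 - ⅛*7)*(-19 + (2 - ½*(-9)²)) = (-15/8 - 7/8)*(-19 + (2 - ½*81)) = -11*(-19 + (2 - 81/2))/4 = -11*(-19 - 77/2)/4 = -11/4*(-115/2) = 1265/8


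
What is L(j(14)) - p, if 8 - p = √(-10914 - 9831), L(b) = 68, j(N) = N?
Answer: 60 + 3*I*√2305 ≈ 60.0 + 144.03*I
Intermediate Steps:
p = 8 - 3*I*√2305 (p = 8 - √(-10914 - 9831) = 8 - √(-20745) = 8 - 3*I*√2305 ≈ 8.0 - 144.03*I)
L(j(14)) - p = 68 - (8 - 3*I*√2305) = 68 + (-8 + 3*I*√2305) = 60 + 3*I*√2305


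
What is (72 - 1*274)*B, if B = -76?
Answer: 15352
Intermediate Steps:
(72 - 1*274)*B = (72 - 1*274)*(-76) = (72 - 274)*(-76) = -202*(-76) = 15352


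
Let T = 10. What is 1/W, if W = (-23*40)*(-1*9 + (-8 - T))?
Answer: 1/24840 ≈ 4.0258e-5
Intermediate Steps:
W = 24840 (W = (-23*40)*(-1*9 + (-8 - 1*10)) = -920*(-9 + (-8 - 10)) = -920*(-9 - 18) = -920*(-27) = 24840)
1/W = 1/24840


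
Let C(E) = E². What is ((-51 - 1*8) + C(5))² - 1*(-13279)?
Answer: 14435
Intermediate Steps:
((-51 - 1*8) + C(5))² - 1*(-13279) = ((-51 - 1*8) + 5²)² - 1*(-13279) = ((-51 - 8) + 25)² + 13279 = (-59 + 25)² + 13279 = (-34)² + 13279 = 1156 + 13279 = 14435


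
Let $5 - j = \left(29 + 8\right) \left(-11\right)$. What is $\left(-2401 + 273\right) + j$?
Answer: $-1716$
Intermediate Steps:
$j = 412$ ($j = 5 - \left(29 + 8\right) \left(-11\right) = 5 - 37 \left(-11\right) = 5 - -407 = 5 + 407 = 412$)
$\left(-2401 + 273\right) + j = \left(-2401 + 273\right) + 412 = -2128 + 412 = -1716$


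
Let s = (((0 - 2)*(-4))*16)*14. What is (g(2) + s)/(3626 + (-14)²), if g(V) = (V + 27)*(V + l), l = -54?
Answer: 142/1911 ≈ 0.074307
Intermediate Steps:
g(V) = (-54 + V)*(27 + V) (g(V) = (V + 27)*(V - 54) = (27 + V)*(-54 + V) = (-54 + V)*(27 + V))
s = 1792 (s = (-2*(-4)*16)*14 = (8*16)*14 = 128*14 = 1792)
(g(2) + s)/(3626 + (-14)²) = ((-1458 + 2² - 27*2) + 1792)/(3626 + (-14)²) = ((-1458 + 4 - 54) + 1792)/(3626 + 196) = (-1508 + 1792)/3822 = 284*(1/3822) = 142/1911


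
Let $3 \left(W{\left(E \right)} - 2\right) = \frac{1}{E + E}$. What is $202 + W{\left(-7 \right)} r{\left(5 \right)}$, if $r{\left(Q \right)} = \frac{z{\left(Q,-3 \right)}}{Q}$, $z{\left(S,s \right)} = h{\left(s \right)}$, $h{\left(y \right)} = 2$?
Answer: $\frac{21293}{105} \approx 202.79$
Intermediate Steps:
$z{\left(S,s \right)} = 2$
$W{\left(E \right)} = 2 + \frac{1}{6 E}$ ($W{\left(E \right)} = 2 + \frac{1}{3 \left(E + E\right)} = 2 + \frac{1}{3 \cdot 2 E} = 2 + \frac{\frac{1}{2} \frac{1}{E}}{3} = 2 + \frac{1}{6 E}$)
$r{\left(Q \right)} = \frac{2}{Q}$
$202 + W{\left(-7 \right)} r{\left(5 \right)} = 202 + \left(2 + \frac{1}{6 \left(-7\right)}\right) \frac{2}{5} = 202 + \left(2 + \frac{1}{6} \left(- \frac{1}{7}\right)\right) 2 \cdot \frac{1}{5} = 202 + \left(2 - \frac{1}{42}\right) \frac{2}{5} = 202 + \frac{83}{42} \cdot \frac{2}{5} = 202 + \frac{83}{105} = \frac{21293}{105}$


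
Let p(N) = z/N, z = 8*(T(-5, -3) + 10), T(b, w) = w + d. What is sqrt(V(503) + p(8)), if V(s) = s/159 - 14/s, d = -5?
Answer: sqrt(32849513049)/79977 ≈ 2.2662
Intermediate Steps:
V(s) = -14/s + s/159 (V(s) = s*(1/159) - 14/s = s/159 - 14/s = -14/s + s/159)
T(b, w) = -5 + w (T(b, w) = w - 5 = -5 + w)
z = 16 (z = 8*((-5 - 3) + 10) = 8*(-8 + 10) = 8*2 = 16)
p(N) = 16/N
sqrt(V(503) + p(8)) = sqrt((-14/503 + (1/159)*503) + 16/8) = sqrt((-14*1/503 + 503/159) + 16*(1/8)) = sqrt((-14/503 + 503/159) + 2) = sqrt(250783/79977 + 2) = sqrt(410737/79977) = sqrt(32849513049)/79977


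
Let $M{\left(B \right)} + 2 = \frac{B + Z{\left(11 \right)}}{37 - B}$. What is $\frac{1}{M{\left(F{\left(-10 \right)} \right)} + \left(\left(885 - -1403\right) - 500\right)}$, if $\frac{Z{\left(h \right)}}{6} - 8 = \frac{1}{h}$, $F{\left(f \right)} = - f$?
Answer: $\frac{297}{531086} \approx 0.00055923$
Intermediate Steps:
$Z{\left(h \right)} = 48 + \frac{6}{h}$
$M{\left(B \right)} = -2 + \frac{\frac{534}{11} + B}{37 - B}$ ($M{\left(B \right)} = -2 + \frac{B + \left(48 + \frac{6}{11}\right)}{37 - B} = -2 + \frac{B + \frac{534}{11}}{37 - B} = -2 + \frac{\frac{534}{11} + B}{37 - B}$)
$\frac{1}{M{\left(F{\left(-10 \right)} \right)} + \left(\left(885 - -1403\right) - 500\right)} = \frac{1}{\frac{280 - 33 \left(\left(-1\right) \left(-10\right)\right)}{11 \left(-37 - -10\right)} + \left(\left(885 - -1403\right) - 500\right)} = \frac{1}{\frac{280 - 330}{11 \left(-37 + 10\right)} + \left(\left(885 + 1403\right) - 500\right)} = \frac{1}{\frac{280 - 330}{11 \left(-27\right)} + \left(2288 - 500\right)} = \frac{1}{\frac{1}{11} \left(- \frac{1}{27}\right) \left(-50\right) + 1788} = \frac{1}{\frac{50}{297} + 1788} = \frac{1}{\frac{531086}{297}} = \frac{297}{531086}$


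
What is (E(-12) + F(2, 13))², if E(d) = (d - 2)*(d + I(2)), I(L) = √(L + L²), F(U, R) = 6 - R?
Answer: 27097 - 4508*√6 ≈ 16055.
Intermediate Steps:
E(d) = (-2 + d)*(d + √6) (E(d) = (d - 2)*(d + √(2*(1 + 2))) = (-2 + d)*(d + √(2*3)) = (-2 + d)*(d + √6))
(E(-12) + F(2, 13))² = (((-12)² - 2*(-12) - 2*√6 - 12*√6) + (6 - 1*13))² = ((144 + 24 - 2*√6 - 12*√6) + (6 - 13))² = ((168 - 14*√6) - 7)² = (161 - 14*√6)²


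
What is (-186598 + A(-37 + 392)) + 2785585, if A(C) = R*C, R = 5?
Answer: 2600762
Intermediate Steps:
A(C) = 5*C
(-186598 + A(-37 + 392)) + 2785585 = (-186598 + 5*(-37 + 392)) + 2785585 = (-186598 + 5*355) + 2785585 = (-186598 + 1775) + 2785585 = -184823 + 2785585 = 2600762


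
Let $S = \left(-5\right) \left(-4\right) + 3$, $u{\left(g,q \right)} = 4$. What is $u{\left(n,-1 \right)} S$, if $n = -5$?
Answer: $92$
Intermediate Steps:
$S = 23$ ($S = 20 + 3 = 23$)
$u{\left(n,-1 \right)} S = 4 \cdot 23 = 92$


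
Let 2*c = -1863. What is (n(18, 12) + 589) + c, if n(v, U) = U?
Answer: -661/2 ≈ -330.50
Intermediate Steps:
c = -1863/2 (c = (1/2)*(-1863) = -1863/2 ≈ -931.50)
(n(18, 12) + 589) + c = (12 + 589) - 1863/2 = 601 - 1863/2 = -661/2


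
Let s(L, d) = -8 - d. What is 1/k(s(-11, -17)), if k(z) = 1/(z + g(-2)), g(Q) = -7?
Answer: 2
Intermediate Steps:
k(z) = 1/(-7 + z) (k(z) = 1/(z - 7) = 1/(-7 + z))
1/k(s(-11, -17)) = 1/(1/(-7 + (-8 - 1*(-17)))) = 1/(1/(-7 + (-8 + 17))) = 1/(1/(-7 + 9)) = 1/(1/2) = 1/(½) = 2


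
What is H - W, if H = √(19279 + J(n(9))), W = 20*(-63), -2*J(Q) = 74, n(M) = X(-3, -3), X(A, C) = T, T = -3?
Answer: 1260 + 3*√2138 ≈ 1398.7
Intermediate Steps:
X(A, C) = -3
n(M) = -3
J(Q) = -37 (J(Q) = -½*74 = -37)
W = -1260
H = 3*√2138 (H = √(19279 - 37) = √19242 = 3*√2138 ≈ 138.72)
H - W = 3*√2138 - 1*(-1260) = 3*√2138 + 1260 = 1260 + 3*√2138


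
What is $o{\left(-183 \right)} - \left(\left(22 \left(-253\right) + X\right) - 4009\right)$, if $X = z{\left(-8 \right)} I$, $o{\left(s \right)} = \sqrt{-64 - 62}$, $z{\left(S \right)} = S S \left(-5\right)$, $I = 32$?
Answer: $19815 + 3 i \sqrt{14} \approx 19815.0 + 11.225 i$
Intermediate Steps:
$z{\left(S \right)} = - 5 S^{2}$ ($z{\left(S \right)} = S^{2} \left(-5\right) = - 5 S^{2}$)
$o{\left(s \right)} = 3 i \sqrt{14}$ ($o{\left(s \right)} = \sqrt{-126} = 3 i \sqrt{14}$)
$X = -10240$ ($X = - 5 \left(-8\right)^{2} \cdot 32 = \left(-5\right) 64 \cdot 32 = \left(-320\right) 32 = -10240$)
$o{\left(-183 \right)} - \left(\left(22 \left(-253\right) + X\right) - 4009\right) = 3 i \sqrt{14} - \left(\left(22 \left(-253\right) - 10240\right) - 4009\right) = 3 i \sqrt{14} - \left(\left(-5566 - 10240\right) - 4009\right) = 3 i \sqrt{14} - \left(-15806 - 4009\right) = 3 i \sqrt{14} - -19815 = 3 i \sqrt{14} + 19815 = 19815 + 3 i \sqrt{14}$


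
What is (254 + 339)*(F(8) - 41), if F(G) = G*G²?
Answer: 279303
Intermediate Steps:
F(G) = G³
(254 + 339)*(F(8) - 41) = (254 + 339)*(8³ - 41) = 593*(512 - 41) = 593*471 = 279303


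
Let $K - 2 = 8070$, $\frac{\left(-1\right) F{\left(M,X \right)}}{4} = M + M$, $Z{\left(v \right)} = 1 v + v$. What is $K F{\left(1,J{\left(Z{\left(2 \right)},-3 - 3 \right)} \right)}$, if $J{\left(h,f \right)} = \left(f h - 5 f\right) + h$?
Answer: $-64576$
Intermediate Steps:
$Z{\left(v \right)} = 2 v$ ($Z{\left(v \right)} = v + v = 2 v$)
$J{\left(h,f \right)} = h - 5 f + f h$ ($J{\left(h,f \right)} = \left(- 5 f + f h\right) + h = h - 5 f + f h$)
$F{\left(M,X \right)} = - 8 M$ ($F{\left(M,X \right)} = - 4 \left(M + M\right) = - 4 \cdot 2 M = - 8 M$)
$K = 8072$ ($K = 2 + 8070 = 8072$)
$K F{\left(1,J{\left(Z{\left(2 \right)},-3 - 3 \right)} \right)} = 8072 \left(\left(-8\right) 1\right) = 8072 \left(-8\right) = -64576$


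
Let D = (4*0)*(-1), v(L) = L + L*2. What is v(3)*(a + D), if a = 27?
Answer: 243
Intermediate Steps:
v(L) = 3*L (v(L) = L + 2*L = 3*L)
D = 0 (D = 0*(-1) = 0)
v(3)*(a + D) = (3*3)*(27 + 0) = 9*27 = 243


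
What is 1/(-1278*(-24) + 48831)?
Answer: 1/79503 ≈ 1.2578e-5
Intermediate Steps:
1/(-1278*(-24) + 48831) = 1/(30672 + 48831) = 1/79503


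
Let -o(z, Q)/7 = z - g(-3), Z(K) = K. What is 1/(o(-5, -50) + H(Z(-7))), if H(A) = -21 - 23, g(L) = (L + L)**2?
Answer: 1/243 ≈ 0.0041152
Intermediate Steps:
g(L) = 4*L**2 (g(L) = (2*L)**2 = 4*L**2)
o(z, Q) = 252 - 7*z (o(z, Q) = -7*(z - 4*(-3)**2) = -7*(z - 4*9) = -7*(z - 1*36) = -7*(z - 36) = -7*(-36 + z) = 252 - 7*z)
H(A) = -44
1/(o(-5, -50) + H(Z(-7))) = 1/((252 - 7*(-5)) - 44) = 1/((252 + 35) - 44) = 1/(287 - 44) = 1/243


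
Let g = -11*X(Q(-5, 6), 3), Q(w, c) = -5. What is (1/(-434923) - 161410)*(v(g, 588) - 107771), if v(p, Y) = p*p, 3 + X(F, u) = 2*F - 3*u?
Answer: 3454376740855217/434923 ≈ 7.9425e+9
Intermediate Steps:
X(F, u) = -3 - 3*u + 2*F (X(F, u) = -3 + (2*F - 3*u) = -3 + (-3*u + 2*F) = -3 - 3*u + 2*F)
g = 242 (g = -11*(-3 - 3*3 + 2*(-5)) = -11*(-3 - 9 - 10) = -11*(-22) = 242)
v(p, Y) = p²
(1/(-434923) - 161410)*(v(g, 588) - 107771) = (1/(-434923) - 161410)*(242² - 107771) = (-1/434923 - 161410)*(58564 - 107771) = -70200921431/434923*(-49207) = 3454376740855217/434923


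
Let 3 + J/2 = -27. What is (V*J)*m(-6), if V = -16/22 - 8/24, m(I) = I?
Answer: -4200/11 ≈ -381.82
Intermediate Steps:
J = -60 (J = -6 + 2*(-27) = -6 - 54 = -60)
V = -35/33 (V = -16*1/22 - 8*1/24 = -8/11 - ⅓ = -35/33 ≈ -1.0606)
(V*J)*m(-6) = -35/33*(-60)*(-6) = (700/11)*(-6) = -4200/11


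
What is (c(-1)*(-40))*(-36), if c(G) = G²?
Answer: 1440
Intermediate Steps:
(c(-1)*(-40))*(-36) = ((-1)²*(-40))*(-36) = (1*(-40))*(-36) = -40*(-36) = 1440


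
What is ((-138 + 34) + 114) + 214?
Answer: 224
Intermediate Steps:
((-138 + 34) + 114) + 214 = (-104 + 114) + 214 = 10 + 214 = 224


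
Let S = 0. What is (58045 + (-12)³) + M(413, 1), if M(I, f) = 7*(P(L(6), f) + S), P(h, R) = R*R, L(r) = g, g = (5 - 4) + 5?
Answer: 56324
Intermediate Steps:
g = 6 (g = 1 + 5 = 6)
L(r) = 6
P(h, R) = R²
M(I, f) = 7*f² (M(I, f) = 7*(f² + 0) = 7*f²)
(58045 + (-12)³) + M(413, 1) = (58045 + (-12)³) + 7*1² = (58045 - 1728) + 7*1 = 56317 + 7 = 56324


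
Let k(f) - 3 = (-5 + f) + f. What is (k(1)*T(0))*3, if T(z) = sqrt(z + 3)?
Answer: 0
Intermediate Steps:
k(f) = -2 + 2*f (k(f) = 3 + ((-5 + f) + f) = 3 + (-5 + 2*f) = -2 + 2*f)
T(z) = sqrt(3 + z)
(k(1)*T(0))*3 = ((-2 + 2*1)*sqrt(3 + 0))*3 = ((-2 + 2)*sqrt(3))*3 = (0*sqrt(3))*3 = 0*3 = 0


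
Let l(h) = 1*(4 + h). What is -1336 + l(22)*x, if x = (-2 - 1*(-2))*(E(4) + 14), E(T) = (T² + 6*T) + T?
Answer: -1336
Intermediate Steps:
E(T) = T² + 7*T
x = 0 (x = (-2 - 1*(-2))*(4*(7 + 4) + 14) = (-2 + 2)*(4*11 + 14) = 0*(44 + 14) = 0*58 = 0)
l(h) = 4 + h
-1336 + l(22)*x = -1336 + (4 + 22)*0 = -1336 + 26*0 = -1336 + 0 = -1336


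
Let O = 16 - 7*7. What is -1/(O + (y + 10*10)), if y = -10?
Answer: -1/57 ≈ -0.017544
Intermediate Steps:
O = -33 (O = 16 - 49 = -33)
-1/(O + (y + 10*10)) = -1/(-33 + (-10 + 10*10)) = -1/(-33 + (-10 + 100)) = -1/(-33 + 90) = -1/57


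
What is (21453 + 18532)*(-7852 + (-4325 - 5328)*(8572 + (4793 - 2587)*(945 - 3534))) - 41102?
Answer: 2201124418012888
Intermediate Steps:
(21453 + 18532)*(-7852 + (-4325 - 5328)*(8572 + (4793 - 2587)*(945 - 3534))) - 41102 = 39985*(-7852 - 9653*(8572 + 2206*(-2589))) - 41102 = 39985*(-7852 - 9653*(8572 - 5711334)) - 41102 = 39985*(-7852 - 9653*(-5702762)) - 41102 = 39985*(-7852 + 55048761586) - 41102 = 39985*55048753734 - 41102 = 2201124418053990 - 41102 = 2201124418012888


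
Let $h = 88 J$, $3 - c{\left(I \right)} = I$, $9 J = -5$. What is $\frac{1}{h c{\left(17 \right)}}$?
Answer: $\frac{9}{6160} \approx 0.001461$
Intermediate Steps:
$J = - \frac{5}{9}$ ($J = \frac{1}{9} \left(-5\right) = - \frac{5}{9} \approx -0.55556$)
$c{\left(I \right)} = 3 - I$
$h = - \frac{440}{9}$ ($h = 88 \left(- \frac{5}{9}\right) = - \frac{440}{9} \approx -48.889$)
$\frac{1}{h c{\left(17 \right)}} = \frac{1}{\left(- \frac{440}{9}\right) \left(3 - 17\right)} = \frac{1}{\left(- \frac{440}{9}\right) \left(-14\right)} = \frac{1}{\frac{6160}{9}} = \frac{9}{6160}$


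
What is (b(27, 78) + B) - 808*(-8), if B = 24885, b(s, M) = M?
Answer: 31427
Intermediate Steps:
(b(27, 78) + B) - 808*(-8) = (78 + 24885) - 808*(-8) = 24963 + 6464 = 31427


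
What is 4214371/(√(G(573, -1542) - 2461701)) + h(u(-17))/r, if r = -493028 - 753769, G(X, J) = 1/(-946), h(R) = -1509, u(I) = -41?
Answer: 503/415599 - 4214371*I*√2203015613062/2328769147 ≈ 0.0012103 - 2686.1*I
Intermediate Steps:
G(X, J) = -1/946
r = -1246797
4214371/(√(G(573, -1542) - 2461701)) + h(u(-17))/r = 4214371/(√(-1/946 - 2461701)) - 1509/(-1246797) = 4214371/(√(-2328769147/946)) - 1509*(-1/1246797) = 4214371/((I*√2203015613062/946)) + 503/415599 = 4214371*(-I*√2203015613062/2328769147) + 503/415599 = -4214371*I*√2203015613062/2328769147 + 503/415599 = 503/415599 - 4214371*I*√2203015613062/2328769147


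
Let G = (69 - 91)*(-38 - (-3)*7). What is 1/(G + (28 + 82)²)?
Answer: 1/12474 ≈ 8.0167e-5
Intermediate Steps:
G = 374 (G = -22*(-38 - 1*(-21)) = -22*(-38 + 21) = -22*(-17) = 374)
1/(G + (28 + 82)²) = 1/(374 + (28 + 82)²) = 1/(374 + 110²) = 1/(374 + 12100) = 1/12474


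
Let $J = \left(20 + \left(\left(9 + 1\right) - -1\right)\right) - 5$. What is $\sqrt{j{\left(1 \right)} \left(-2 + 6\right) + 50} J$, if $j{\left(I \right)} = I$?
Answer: $78 \sqrt{6} \approx 191.06$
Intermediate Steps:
$J = 26$ ($J = \left(20 + \left(10 + \left(-3 + 4\right)\right)\right) - 5 = \left(20 + \left(10 + 1\right)\right) - 5 = \left(20 + 11\right) - 5 = 31 - 5 = 26$)
$\sqrt{j{\left(1 \right)} \left(-2 + 6\right) + 50} J = \sqrt{1 \left(-2 + 6\right) + 50} \cdot 26 = \sqrt{1 \cdot 4 + 50} \cdot 26 = \sqrt{4 + 50} \cdot 26 = \sqrt{54} \cdot 26 = 3 \sqrt{6} \cdot 26 = 78 \sqrt{6}$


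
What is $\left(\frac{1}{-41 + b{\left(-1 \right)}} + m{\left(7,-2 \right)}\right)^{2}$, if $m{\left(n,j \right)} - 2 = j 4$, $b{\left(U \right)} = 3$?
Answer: $\frac{52441}{1444} \approx 36.316$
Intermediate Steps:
$m{\left(n,j \right)} = 2 + 4 j$ ($m{\left(n,j \right)} = 2 + j 4 = 2 + 4 j$)
$\left(\frac{1}{-41 + b{\left(-1 \right)}} + m{\left(7,-2 \right)}\right)^{2} = \left(\frac{1}{-41 + 3} + \left(2 + 4 \left(-2\right)\right)\right)^{2} = \left(\frac{1}{-38} + \left(2 - 8\right)\right)^{2} = \left(- \frac{1}{38} - 6\right)^{2} = \left(- \frac{229}{38}\right)^{2} = \frac{52441}{1444}$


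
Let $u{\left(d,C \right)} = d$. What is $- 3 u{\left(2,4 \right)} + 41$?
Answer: $35$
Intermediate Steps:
$- 3 u{\left(2,4 \right)} + 41 = \left(-3\right) 2 + 41 = -6 + 41 = 35$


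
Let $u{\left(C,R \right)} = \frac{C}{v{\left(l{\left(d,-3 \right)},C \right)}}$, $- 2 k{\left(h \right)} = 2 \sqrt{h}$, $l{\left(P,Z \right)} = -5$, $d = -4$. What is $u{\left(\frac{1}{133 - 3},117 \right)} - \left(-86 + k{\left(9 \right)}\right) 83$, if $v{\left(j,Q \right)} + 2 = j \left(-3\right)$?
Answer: $\frac{12484031}{1690} \approx 7387.0$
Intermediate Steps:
$v{\left(j,Q \right)} = -2 - 3 j$ ($v{\left(j,Q \right)} = -2 + j \left(-3\right) = -2 - 3 j$)
$k{\left(h \right)} = - \sqrt{h}$ ($k{\left(h \right)} = - \frac{2 \sqrt{h}}{2} = - \sqrt{h}$)
$u{\left(C,R \right)} = \frac{C}{13}$ ($u{\left(C,R \right)} = \frac{C}{-2 - -15} = \frac{C}{-2 + 15} = \frac{C}{13}$)
$u{\left(\frac{1}{133 - 3},117 \right)} - \left(-86 + k{\left(9 \right)}\right) 83 = \frac{1}{13 \left(133 - 3\right)} - \left(-86 - \sqrt{9}\right) 83 = \frac{1}{13 \cdot 130} - \left(-86 - 3\right) 83 = \frac{1}{13} \cdot \frac{1}{130} - \left(-86 - 3\right) 83 = \frac{1}{1690} - \left(-89\right) 83 = \frac{1}{1690} - -7387 = \frac{1}{1690} + 7387 = \frac{12484031}{1690}$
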